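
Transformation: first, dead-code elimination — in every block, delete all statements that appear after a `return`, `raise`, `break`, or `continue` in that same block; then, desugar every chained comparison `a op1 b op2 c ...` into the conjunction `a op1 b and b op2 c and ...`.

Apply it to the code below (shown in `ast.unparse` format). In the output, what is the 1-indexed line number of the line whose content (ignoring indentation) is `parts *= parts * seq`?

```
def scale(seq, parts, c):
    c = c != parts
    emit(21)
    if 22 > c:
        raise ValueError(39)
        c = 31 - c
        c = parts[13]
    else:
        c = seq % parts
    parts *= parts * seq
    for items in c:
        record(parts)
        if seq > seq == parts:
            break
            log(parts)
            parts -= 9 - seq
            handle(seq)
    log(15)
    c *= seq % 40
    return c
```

Transformed code:
def scale(seq, parts, c):
    c = c != parts
    emit(21)
    if 22 > c:
        raise ValueError(39)
    else:
        c = seq % parts
    parts *= parts * seq
    for items in c:
        record(parts)
        if seq > seq and seq == parts:
            break
    log(15)
    c *= seq % 40
    return c

8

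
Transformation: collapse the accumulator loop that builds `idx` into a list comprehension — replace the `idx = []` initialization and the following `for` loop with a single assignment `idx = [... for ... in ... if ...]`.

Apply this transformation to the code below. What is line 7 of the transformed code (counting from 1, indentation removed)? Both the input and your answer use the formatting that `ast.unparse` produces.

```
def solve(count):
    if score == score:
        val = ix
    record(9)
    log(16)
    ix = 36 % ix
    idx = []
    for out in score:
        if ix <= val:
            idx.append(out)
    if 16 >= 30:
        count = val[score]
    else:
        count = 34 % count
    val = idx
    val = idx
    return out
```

Transformed code:
def solve(count):
    if score == score:
        val = ix
    record(9)
    log(16)
    ix = 36 % ix
    idx = [out for out in score if ix <= val]
    if 16 >= 30:
        count = val[score]
    else:
        count = 34 % count
    val = idx
    val = idx
    return out

idx = [out for out in score if ix <= val]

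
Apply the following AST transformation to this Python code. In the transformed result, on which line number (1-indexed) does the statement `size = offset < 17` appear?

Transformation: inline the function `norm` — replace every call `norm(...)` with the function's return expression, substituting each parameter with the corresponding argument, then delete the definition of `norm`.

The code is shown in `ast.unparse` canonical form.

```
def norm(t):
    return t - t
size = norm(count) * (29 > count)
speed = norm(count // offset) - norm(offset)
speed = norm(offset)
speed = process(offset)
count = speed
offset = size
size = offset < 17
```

Transformed code:
size = (count - count) * (29 > count)
speed = count // offset - count // offset - (offset - offset)
speed = offset - offset
speed = process(offset)
count = speed
offset = size
size = offset < 17

7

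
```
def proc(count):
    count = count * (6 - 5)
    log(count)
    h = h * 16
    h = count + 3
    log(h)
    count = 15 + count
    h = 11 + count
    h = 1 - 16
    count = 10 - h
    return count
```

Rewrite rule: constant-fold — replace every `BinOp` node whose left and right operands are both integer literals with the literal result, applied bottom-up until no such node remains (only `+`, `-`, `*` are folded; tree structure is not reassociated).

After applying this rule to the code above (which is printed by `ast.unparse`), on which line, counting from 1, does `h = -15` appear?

9

Transformed code:
def proc(count):
    count = count * 1
    log(count)
    h = h * 16
    h = count + 3
    log(h)
    count = 15 + count
    h = 11 + count
    h = -15
    count = 10 - h
    return count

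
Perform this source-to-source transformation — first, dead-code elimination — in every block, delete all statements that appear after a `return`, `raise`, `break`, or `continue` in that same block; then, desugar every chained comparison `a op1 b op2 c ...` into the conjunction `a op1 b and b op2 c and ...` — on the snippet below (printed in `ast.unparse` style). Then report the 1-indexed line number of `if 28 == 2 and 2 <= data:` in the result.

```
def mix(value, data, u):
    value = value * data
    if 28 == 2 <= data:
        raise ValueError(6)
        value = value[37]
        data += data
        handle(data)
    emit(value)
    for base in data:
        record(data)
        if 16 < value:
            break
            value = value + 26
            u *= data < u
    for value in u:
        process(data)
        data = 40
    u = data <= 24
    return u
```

Transformed code:
def mix(value, data, u):
    value = value * data
    if 28 == 2 and 2 <= data:
        raise ValueError(6)
    emit(value)
    for base in data:
        record(data)
        if 16 < value:
            break
    for value in u:
        process(data)
        data = 40
    u = data <= 24
    return u

3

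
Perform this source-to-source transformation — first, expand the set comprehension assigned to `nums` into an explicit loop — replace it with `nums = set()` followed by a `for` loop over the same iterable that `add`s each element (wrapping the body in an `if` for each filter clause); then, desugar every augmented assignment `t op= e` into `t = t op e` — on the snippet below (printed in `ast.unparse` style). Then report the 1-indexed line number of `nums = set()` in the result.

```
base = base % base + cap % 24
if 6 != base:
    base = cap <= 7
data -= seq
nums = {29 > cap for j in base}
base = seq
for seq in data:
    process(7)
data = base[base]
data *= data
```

5

Transformed code:
base = base % base + cap % 24
if 6 != base:
    base = cap <= 7
data = data - seq
nums = set()
for j in base:
    nums.add(29 > cap)
base = seq
for seq in data:
    process(7)
data = base[base]
data = data * data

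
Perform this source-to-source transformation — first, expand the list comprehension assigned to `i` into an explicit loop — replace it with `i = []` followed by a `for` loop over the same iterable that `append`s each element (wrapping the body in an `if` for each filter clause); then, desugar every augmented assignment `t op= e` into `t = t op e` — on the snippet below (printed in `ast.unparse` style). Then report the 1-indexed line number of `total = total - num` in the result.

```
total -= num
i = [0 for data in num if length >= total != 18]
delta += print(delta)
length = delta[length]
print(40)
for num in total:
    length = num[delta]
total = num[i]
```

Transformed code:
total = total - num
i = []
for data in num:
    if length >= total != 18:
        i.append(0)
delta = delta + print(delta)
length = delta[length]
print(40)
for num in total:
    length = num[delta]
total = num[i]

1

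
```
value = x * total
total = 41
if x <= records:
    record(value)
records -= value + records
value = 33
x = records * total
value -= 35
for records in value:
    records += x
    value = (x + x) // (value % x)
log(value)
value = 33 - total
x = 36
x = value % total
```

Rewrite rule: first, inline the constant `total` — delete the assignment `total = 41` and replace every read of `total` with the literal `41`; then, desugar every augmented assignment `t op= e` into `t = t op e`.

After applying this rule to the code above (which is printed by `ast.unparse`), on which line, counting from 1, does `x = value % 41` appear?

14

Transformed code:
value = x * 41
if x <= records:
    record(value)
records = records - (value + records)
value = 33
x = records * 41
value = value - 35
for records in value:
    records = records + x
    value = (x + x) // (value % x)
log(value)
value = 33 - 41
x = 36
x = value % 41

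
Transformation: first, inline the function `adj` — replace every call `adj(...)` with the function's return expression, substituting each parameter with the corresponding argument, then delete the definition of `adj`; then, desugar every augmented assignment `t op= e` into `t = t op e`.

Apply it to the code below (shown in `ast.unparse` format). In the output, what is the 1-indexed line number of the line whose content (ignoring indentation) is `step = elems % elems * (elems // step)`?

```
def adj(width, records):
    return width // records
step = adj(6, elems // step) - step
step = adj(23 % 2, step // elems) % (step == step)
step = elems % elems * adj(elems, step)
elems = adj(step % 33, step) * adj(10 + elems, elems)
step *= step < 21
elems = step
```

Transformed code:
step = 6 // (elems // step) - step
step = 23 % 2 // (step // elems) % (step == step)
step = elems % elems * (elems // step)
elems = step % 33 // step * ((10 + elems) // elems)
step = step * (step < 21)
elems = step

3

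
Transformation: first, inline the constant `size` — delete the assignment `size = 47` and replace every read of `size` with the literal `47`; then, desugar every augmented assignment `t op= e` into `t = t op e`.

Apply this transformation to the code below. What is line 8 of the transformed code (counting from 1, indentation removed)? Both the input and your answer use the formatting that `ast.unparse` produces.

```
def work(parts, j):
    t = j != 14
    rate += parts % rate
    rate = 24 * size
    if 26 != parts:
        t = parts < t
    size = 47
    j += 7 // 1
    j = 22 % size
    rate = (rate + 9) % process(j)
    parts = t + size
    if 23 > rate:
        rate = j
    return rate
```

Transformed code:
def work(parts, j):
    t = j != 14
    rate = rate + parts % rate
    rate = 24 * 47
    if 26 != parts:
        t = parts < t
    j = j + 7 // 1
    j = 22 % 47
    rate = (rate + 9) % process(j)
    parts = t + 47
    if 23 > rate:
        rate = j
    return rate

j = 22 % 47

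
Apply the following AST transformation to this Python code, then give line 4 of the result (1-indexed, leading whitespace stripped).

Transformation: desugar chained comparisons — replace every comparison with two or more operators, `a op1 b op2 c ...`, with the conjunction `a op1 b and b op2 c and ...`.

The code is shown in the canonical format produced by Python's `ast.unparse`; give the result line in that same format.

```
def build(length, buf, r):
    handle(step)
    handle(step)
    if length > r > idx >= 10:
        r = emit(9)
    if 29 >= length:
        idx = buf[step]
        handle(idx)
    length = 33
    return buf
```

if length > r and r > idx and (idx >= 10):

Transformed code:
def build(length, buf, r):
    handle(step)
    handle(step)
    if length > r and r > idx and (idx >= 10):
        r = emit(9)
    if 29 >= length:
        idx = buf[step]
        handle(idx)
    length = 33
    return buf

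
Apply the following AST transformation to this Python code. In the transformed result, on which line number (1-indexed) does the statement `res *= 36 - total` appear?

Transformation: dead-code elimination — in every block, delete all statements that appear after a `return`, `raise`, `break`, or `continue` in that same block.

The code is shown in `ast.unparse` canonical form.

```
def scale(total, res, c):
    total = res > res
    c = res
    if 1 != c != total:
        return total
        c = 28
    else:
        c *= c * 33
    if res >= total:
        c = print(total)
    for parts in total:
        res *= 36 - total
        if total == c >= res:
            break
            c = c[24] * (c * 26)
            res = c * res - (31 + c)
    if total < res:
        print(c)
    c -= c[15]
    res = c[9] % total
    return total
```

11

Transformed code:
def scale(total, res, c):
    total = res > res
    c = res
    if 1 != c != total:
        return total
    else:
        c *= c * 33
    if res >= total:
        c = print(total)
    for parts in total:
        res *= 36 - total
        if total == c >= res:
            break
    if total < res:
        print(c)
    c -= c[15]
    res = c[9] % total
    return total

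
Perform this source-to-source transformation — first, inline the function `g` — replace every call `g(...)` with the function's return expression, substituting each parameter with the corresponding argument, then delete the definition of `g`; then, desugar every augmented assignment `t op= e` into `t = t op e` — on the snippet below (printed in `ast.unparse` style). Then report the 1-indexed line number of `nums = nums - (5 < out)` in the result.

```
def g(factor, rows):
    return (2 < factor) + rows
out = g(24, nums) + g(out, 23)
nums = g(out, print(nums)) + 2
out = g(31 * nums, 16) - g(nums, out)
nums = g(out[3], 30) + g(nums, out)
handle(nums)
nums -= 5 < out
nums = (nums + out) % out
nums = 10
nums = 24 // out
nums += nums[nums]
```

Transformed code:
out = (2 < 24) + nums + ((2 < out) + 23)
nums = (2 < out) + print(nums) + 2
out = (2 < 31 * nums) + 16 - ((2 < nums) + out)
nums = (2 < out[3]) + 30 + ((2 < nums) + out)
handle(nums)
nums = nums - (5 < out)
nums = (nums + out) % out
nums = 10
nums = 24 // out
nums = nums + nums[nums]

6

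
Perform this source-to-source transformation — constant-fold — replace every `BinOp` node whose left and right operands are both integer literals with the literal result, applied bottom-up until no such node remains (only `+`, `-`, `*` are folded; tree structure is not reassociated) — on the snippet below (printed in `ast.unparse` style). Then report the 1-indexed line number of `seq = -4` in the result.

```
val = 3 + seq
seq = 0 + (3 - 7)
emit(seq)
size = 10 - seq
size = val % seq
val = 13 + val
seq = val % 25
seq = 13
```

2

Transformed code:
val = 3 + seq
seq = -4
emit(seq)
size = 10 - seq
size = val % seq
val = 13 + val
seq = val % 25
seq = 13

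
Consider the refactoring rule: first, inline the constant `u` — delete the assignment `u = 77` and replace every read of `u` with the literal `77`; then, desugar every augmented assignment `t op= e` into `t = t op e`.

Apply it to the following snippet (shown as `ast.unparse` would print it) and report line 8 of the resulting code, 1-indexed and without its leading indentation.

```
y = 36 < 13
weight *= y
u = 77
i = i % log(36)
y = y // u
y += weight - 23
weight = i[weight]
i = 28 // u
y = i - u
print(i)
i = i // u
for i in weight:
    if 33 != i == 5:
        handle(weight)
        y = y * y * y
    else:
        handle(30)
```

Transformed code:
y = 36 < 13
weight = weight * y
i = i % log(36)
y = y // 77
y = y + (weight - 23)
weight = i[weight]
i = 28 // 77
y = i - 77
print(i)
i = i // 77
for i in weight:
    if 33 != i == 5:
        handle(weight)
        y = y * y * y
    else:
        handle(30)

y = i - 77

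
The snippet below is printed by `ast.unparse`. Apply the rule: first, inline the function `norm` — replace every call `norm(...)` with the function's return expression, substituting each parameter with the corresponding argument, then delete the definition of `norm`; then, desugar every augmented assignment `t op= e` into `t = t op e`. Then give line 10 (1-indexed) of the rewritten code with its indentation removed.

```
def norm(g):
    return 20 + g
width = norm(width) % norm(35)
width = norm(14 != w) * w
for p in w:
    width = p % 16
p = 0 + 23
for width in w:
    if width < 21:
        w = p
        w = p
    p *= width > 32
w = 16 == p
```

Transformed code:
width = (20 + width) % (20 + 35)
width = (20 + (14 != w)) * w
for p in w:
    width = p % 16
p = 0 + 23
for width in w:
    if width < 21:
        w = p
        w = p
    p = p * (width > 32)
w = 16 == p

p = p * (width > 32)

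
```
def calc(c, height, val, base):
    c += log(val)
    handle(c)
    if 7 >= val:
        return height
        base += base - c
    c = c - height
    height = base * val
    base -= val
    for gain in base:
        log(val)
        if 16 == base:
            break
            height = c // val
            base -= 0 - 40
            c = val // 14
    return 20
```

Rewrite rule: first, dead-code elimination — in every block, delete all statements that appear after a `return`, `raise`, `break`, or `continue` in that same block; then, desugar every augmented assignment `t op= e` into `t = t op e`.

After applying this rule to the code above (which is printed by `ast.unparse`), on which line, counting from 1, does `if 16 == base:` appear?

11

Transformed code:
def calc(c, height, val, base):
    c = c + log(val)
    handle(c)
    if 7 >= val:
        return height
    c = c - height
    height = base * val
    base = base - val
    for gain in base:
        log(val)
        if 16 == base:
            break
    return 20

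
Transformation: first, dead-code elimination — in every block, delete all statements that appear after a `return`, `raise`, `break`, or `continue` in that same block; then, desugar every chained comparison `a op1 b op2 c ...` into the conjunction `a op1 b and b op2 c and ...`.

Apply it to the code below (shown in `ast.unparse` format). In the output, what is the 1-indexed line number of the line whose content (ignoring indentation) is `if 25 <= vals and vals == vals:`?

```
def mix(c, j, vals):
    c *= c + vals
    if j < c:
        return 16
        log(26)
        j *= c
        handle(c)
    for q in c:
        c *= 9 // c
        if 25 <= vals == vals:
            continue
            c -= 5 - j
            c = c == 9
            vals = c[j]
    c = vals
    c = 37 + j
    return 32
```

Transformed code:
def mix(c, j, vals):
    c *= c + vals
    if j < c:
        return 16
    for q in c:
        c *= 9 // c
        if 25 <= vals and vals == vals:
            continue
    c = vals
    c = 37 + j
    return 32

7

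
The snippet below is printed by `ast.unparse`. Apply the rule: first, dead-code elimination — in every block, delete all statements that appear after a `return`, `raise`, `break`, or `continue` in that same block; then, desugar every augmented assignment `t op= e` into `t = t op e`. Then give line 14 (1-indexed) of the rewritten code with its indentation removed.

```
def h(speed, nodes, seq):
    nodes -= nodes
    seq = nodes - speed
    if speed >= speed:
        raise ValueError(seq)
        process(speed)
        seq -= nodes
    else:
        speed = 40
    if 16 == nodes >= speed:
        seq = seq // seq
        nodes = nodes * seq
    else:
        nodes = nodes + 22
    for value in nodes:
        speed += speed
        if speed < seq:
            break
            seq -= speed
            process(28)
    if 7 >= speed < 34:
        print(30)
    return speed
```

speed = speed + speed

Transformed code:
def h(speed, nodes, seq):
    nodes = nodes - nodes
    seq = nodes - speed
    if speed >= speed:
        raise ValueError(seq)
    else:
        speed = 40
    if 16 == nodes >= speed:
        seq = seq // seq
        nodes = nodes * seq
    else:
        nodes = nodes + 22
    for value in nodes:
        speed = speed + speed
        if speed < seq:
            break
    if 7 >= speed < 34:
        print(30)
    return speed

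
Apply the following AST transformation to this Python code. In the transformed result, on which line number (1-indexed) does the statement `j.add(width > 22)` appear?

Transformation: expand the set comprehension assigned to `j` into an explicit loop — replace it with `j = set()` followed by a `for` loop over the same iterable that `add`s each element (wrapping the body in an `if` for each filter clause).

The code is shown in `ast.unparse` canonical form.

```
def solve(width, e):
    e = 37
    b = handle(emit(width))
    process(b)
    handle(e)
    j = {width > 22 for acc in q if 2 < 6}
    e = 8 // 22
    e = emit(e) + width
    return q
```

Transformed code:
def solve(width, e):
    e = 37
    b = handle(emit(width))
    process(b)
    handle(e)
    j = set()
    for acc in q:
        if 2 < 6:
            j.add(width > 22)
    e = 8 // 22
    e = emit(e) + width
    return q

9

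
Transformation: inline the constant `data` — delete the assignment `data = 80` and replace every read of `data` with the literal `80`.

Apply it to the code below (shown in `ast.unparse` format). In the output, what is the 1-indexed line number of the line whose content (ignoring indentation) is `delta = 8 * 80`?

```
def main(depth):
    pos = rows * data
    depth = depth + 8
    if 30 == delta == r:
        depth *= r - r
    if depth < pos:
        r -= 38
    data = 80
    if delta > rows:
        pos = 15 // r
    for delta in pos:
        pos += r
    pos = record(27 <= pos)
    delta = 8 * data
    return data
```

13

Transformed code:
def main(depth):
    pos = rows * 80
    depth = depth + 8
    if 30 == delta == r:
        depth *= r - r
    if depth < pos:
        r -= 38
    if delta > rows:
        pos = 15 // r
    for delta in pos:
        pos += r
    pos = record(27 <= pos)
    delta = 8 * 80
    return 80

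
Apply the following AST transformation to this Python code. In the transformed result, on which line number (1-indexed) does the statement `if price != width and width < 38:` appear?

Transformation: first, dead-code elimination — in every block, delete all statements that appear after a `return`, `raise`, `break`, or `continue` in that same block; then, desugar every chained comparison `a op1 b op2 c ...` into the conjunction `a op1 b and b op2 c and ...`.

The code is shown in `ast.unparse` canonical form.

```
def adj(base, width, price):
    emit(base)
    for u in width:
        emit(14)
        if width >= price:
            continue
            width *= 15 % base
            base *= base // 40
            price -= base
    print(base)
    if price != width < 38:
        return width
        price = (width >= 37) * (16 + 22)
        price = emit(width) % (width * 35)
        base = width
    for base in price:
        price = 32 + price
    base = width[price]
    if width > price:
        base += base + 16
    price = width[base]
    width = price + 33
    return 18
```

Transformed code:
def adj(base, width, price):
    emit(base)
    for u in width:
        emit(14)
        if width >= price:
            continue
    print(base)
    if price != width and width < 38:
        return width
    for base in price:
        price = 32 + price
    base = width[price]
    if width > price:
        base += base + 16
    price = width[base]
    width = price + 33
    return 18

8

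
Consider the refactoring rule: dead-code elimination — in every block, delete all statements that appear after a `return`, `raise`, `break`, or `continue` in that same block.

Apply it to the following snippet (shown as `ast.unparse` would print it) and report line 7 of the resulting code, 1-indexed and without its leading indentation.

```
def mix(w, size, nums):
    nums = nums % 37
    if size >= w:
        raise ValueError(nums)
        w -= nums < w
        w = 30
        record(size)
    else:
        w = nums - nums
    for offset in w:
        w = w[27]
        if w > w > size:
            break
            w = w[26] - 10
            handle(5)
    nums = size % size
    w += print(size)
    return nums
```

Transformed code:
def mix(w, size, nums):
    nums = nums % 37
    if size >= w:
        raise ValueError(nums)
    else:
        w = nums - nums
    for offset in w:
        w = w[27]
        if w > w > size:
            break
    nums = size % size
    w += print(size)
    return nums

for offset in w:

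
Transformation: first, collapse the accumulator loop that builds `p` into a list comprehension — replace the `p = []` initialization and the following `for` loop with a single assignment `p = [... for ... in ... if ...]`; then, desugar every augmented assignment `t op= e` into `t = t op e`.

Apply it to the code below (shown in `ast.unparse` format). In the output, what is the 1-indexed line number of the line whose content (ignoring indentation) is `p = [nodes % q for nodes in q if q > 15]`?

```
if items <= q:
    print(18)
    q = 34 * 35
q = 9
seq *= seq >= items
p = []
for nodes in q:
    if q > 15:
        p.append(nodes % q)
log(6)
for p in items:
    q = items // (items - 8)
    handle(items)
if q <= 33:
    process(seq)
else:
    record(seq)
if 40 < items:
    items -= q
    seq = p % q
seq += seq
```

Transformed code:
if items <= q:
    print(18)
    q = 34 * 35
q = 9
seq = seq * (seq >= items)
p = [nodes % q for nodes in q if q > 15]
log(6)
for p in items:
    q = items // (items - 8)
    handle(items)
if q <= 33:
    process(seq)
else:
    record(seq)
if 40 < items:
    items = items - q
    seq = p % q
seq = seq + seq

6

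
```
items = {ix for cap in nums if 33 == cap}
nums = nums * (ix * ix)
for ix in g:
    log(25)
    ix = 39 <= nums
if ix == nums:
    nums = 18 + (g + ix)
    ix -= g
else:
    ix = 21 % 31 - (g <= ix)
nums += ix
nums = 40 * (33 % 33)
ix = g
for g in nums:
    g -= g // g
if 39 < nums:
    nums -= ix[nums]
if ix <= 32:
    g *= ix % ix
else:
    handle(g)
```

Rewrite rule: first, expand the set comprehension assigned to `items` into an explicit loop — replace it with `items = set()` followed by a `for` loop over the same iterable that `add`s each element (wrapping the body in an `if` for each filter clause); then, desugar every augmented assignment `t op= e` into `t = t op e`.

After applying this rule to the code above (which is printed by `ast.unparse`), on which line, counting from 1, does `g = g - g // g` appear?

Transformed code:
items = set()
for cap in nums:
    if 33 == cap:
        items.add(ix)
nums = nums * (ix * ix)
for ix in g:
    log(25)
    ix = 39 <= nums
if ix == nums:
    nums = 18 + (g + ix)
    ix = ix - g
else:
    ix = 21 % 31 - (g <= ix)
nums = nums + ix
nums = 40 * (33 % 33)
ix = g
for g in nums:
    g = g - g // g
if 39 < nums:
    nums = nums - ix[nums]
if ix <= 32:
    g = g * (ix % ix)
else:
    handle(g)

18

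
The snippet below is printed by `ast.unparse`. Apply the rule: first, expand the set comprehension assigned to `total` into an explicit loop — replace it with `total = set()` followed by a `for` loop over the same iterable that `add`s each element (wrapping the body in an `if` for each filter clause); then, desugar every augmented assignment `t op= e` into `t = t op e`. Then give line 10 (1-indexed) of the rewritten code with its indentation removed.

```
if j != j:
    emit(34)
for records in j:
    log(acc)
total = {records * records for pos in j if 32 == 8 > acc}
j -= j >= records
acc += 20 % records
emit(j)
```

acc = acc + 20 % records

Transformed code:
if j != j:
    emit(34)
for records in j:
    log(acc)
total = set()
for pos in j:
    if 32 == 8 > acc:
        total.add(records * records)
j = j - (j >= records)
acc = acc + 20 % records
emit(j)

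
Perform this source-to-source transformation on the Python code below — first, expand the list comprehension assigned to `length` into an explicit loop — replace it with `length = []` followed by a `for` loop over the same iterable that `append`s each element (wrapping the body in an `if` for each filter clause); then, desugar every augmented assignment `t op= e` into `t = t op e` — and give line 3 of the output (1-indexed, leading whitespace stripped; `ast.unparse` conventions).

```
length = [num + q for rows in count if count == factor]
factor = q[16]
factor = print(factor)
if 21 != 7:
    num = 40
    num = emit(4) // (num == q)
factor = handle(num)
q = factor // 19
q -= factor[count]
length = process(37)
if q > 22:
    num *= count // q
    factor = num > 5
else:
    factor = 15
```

if count == factor:

Transformed code:
length = []
for rows in count:
    if count == factor:
        length.append(num + q)
factor = q[16]
factor = print(factor)
if 21 != 7:
    num = 40
    num = emit(4) // (num == q)
factor = handle(num)
q = factor // 19
q = q - factor[count]
length = process(37)
if q > 22:
    num = num * (count // q)
    factor = num > 5
else:
    factor = 15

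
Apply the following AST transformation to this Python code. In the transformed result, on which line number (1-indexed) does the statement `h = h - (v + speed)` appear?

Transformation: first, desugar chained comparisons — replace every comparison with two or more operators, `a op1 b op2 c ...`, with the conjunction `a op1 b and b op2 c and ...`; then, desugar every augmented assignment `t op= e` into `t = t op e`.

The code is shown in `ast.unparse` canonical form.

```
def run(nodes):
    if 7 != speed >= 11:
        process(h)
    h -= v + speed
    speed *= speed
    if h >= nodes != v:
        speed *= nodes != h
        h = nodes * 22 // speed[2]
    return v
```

4

Transformed code:
def run(nodes):
    if 7 != speed and speed >= 11:
        process(h)
    h = h - (v + speed)
    speed = speed * speed
    if h >= nodes and nodes != v:
        speed = speed * (nodes != h)
        h = nodes * 22 // speed[2]
    return v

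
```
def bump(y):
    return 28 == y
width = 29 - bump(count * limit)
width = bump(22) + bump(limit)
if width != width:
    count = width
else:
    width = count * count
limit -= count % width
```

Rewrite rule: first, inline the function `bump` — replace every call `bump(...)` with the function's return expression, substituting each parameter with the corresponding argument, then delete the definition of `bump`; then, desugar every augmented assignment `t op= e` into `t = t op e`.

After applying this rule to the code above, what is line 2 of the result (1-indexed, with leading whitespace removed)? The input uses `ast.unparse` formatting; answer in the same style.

width = (28 == 22) + (28 == limit)

Transformed code:
width = 29 - (28 == count * limit)
width = (28 == 22) + (28 == limit)
if width != width:
    count = width
else:
    width = count * count
limit = limit - count % width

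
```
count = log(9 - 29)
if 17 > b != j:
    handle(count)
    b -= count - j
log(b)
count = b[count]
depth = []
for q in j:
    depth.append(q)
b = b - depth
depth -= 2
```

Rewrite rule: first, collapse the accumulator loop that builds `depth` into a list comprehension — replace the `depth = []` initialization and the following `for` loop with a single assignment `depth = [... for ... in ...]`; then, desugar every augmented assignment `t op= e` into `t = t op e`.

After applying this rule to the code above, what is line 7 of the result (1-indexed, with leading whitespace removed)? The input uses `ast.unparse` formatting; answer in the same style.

depth = [q for q in j]

Transformed code:
count = log(9 - 29)
if 17 > b != j:
    handle(count)
    b = b - (count - j)
log(b)
count = b[count]
depth = [q for q in j]
b = b - depth
depth = depth - 2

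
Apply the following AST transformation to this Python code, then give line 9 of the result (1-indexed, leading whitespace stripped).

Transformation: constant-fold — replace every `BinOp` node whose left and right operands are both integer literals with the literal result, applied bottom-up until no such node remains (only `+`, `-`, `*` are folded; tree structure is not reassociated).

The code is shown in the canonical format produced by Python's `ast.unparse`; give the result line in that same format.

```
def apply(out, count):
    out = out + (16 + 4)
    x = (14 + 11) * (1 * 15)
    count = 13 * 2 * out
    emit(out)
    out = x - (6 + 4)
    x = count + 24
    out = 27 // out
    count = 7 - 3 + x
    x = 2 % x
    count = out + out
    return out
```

count = 4 + x

Transformed code:
def apply(out, count):
    out = out + 20
    x = 375
    count = 26 * out
    emit(out)
    out = x - 10
    x = count + 24
    out = 27 // out
    count = 4 + x
    x = 2 % x
    count = out + out
    return out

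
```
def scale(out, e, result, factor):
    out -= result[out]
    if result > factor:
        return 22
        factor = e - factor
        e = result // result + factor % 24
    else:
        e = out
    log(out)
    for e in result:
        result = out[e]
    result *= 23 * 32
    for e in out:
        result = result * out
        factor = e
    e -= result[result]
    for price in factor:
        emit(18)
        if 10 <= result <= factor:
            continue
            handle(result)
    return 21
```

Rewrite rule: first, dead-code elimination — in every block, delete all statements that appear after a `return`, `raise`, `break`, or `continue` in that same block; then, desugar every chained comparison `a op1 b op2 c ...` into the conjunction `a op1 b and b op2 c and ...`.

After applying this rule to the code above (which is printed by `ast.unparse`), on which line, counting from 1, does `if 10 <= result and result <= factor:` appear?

Transformed code:
def scale(out, e, result, factor):
    out -= result[out]
    if result > factor:
        return 22
    else:
        e = out
    log(out)
    for e in result:
        result = out[e]
    result *= 23 * 32
    for e in out:
        result = result * out
        factor = e
    e -= result[result]
    for price in factor:
        emit(18)
        if 10 <= result and result <= factor:
            continue
    return 21

17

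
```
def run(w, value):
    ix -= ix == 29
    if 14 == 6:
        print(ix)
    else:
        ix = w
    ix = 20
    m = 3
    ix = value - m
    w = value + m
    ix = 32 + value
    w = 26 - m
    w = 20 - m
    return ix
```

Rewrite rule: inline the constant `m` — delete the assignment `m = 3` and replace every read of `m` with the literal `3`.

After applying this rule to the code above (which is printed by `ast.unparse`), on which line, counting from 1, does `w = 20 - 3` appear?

Transformed code:
def run(w, value):
    ix -= ix == 29
    if 14 == 6:
        print(ix)
    else:
        ix = w
    ix = 20
    ix = value - 3
    w = value + 3
    ix = 32 + value
    w = 26 - 3
    w = 20 - 3
    return ix

12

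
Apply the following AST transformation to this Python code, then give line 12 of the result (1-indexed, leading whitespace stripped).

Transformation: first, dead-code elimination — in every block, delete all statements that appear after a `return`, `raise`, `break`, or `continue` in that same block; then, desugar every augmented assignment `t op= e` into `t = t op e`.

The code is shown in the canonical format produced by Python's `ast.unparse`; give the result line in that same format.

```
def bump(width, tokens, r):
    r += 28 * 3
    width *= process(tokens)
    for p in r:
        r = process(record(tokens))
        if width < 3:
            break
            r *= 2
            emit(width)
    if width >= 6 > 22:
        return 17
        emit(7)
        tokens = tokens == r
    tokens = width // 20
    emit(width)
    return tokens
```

return tokens

Transformed code:
def bump(width, tokens, r):
    r = r + 28 * 3
    width = width * process(tokens)
    for p in r:
        r = process(record(tokens))
        if width < 3:
            break
    if width >= 6 > 22:
        return 17
    tokens = width // 20
    emit(width)
    return tokens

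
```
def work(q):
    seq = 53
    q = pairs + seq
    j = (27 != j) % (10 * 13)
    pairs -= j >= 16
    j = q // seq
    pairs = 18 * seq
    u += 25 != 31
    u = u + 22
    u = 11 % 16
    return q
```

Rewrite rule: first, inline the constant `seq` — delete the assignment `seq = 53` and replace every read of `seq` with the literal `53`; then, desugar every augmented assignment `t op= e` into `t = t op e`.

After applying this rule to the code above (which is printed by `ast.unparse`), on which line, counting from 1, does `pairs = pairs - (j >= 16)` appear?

4

Transformed code:
def work(q):
    q = pairs + 53
    j = (27 != j) % (10 * 13)
    pairs = pairs - (j >= 16)
    j = q // 53
    pairs = 18 * 53
    u = u + (25 != 31)
    u = u + 22
    u = 11 % 16
    return q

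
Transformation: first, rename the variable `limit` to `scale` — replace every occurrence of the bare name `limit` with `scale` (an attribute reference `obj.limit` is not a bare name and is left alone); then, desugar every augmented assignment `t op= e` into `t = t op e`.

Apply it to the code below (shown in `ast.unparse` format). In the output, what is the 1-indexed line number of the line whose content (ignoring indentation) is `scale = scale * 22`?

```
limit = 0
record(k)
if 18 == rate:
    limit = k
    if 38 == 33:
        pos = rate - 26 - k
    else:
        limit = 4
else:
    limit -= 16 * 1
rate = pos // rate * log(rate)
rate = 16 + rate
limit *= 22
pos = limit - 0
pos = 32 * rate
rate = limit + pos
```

13

Transformed code:
scale = 0
record(k)
if 18 == rate:
    scale = k
    if 38 == 33:
        pos = rate - 26 - k
    else:
        scale = 4
else:
    scale = scale - 16 * 1
rate = pos // rate * log(rate)
rate = 16 + rate
scale = scale * 22
pos = scale - 0
pos = 32 * rate
rate = scale + pos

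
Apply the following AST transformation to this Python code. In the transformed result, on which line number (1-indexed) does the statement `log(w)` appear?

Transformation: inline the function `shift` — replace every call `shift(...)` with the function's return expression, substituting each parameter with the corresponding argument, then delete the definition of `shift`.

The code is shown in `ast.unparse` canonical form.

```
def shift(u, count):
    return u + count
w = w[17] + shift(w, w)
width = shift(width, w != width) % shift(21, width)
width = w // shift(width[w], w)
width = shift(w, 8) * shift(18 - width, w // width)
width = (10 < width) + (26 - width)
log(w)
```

Transformed code:
w = w[17] + (w + w)
width = (width + (w != width)) % (21 + width)
width = w // (width[w] + w)
width = (w + 8) * (18 - width + w // width)
width = (10 < width) + (26 - width)
log(w)

6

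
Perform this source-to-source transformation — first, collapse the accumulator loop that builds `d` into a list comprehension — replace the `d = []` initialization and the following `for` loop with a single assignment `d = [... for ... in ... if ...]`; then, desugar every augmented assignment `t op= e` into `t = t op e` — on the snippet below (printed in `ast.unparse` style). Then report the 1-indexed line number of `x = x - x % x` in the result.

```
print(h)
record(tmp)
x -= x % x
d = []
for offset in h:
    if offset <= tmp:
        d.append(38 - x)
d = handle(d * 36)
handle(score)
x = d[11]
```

Transformed code:
print(h)
record(tmp)
x = x - x % x
d = [38 - x for offset in h if offset <= tmp]
d = handle(d * 36)
handle(score)
x = d[11]

3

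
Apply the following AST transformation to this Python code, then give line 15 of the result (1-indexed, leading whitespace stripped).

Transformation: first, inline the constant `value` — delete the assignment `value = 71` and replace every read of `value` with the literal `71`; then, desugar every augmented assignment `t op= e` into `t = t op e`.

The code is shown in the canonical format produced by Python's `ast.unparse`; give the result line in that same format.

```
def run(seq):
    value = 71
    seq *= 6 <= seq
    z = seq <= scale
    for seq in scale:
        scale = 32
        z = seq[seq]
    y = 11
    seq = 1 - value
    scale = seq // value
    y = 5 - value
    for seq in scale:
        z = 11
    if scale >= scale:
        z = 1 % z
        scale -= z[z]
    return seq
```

Transformed code:
def run(seq):
    seq = seq * (6 <= seq)
    z = seq <= scale
    for seq in scale:
        scale = 32
        z = seq[seq]
    y = 11
    seq = 1 - 71
    scale = seq // 71
    y = 5 - 71
    for seq in scale:
        z = 11
    if scale >= scale:
        z = 1 % z
        scale = scale - z[z]
    return seq

scale = scale - z[z]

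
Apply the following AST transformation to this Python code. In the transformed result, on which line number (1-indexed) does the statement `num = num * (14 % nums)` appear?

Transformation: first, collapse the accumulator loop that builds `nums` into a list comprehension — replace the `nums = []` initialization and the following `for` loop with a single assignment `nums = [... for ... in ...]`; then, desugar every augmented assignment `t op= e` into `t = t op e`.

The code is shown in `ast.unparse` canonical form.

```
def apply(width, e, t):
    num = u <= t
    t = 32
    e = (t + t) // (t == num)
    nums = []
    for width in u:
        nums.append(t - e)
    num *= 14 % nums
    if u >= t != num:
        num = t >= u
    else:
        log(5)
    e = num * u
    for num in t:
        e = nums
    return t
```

Transformed code:
def apply(width, e, t):
    num = u <= t
    t = 32
    e = (t + t) // (t == num)
    nums = [t - e for width in u]
    num = num * (14 % nums)
    if u >= t != num:
        num = t >= u
    else:
        log(5)
    e = num * u
    for num in t:
        e = nums
    return t

6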